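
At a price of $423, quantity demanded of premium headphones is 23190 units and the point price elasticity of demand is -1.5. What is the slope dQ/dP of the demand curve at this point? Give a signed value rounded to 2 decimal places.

Ed = (dQ/dP)·(P/Q) ⇒ dQ/dP = Ed·Q/P = (-1.5)·23190/423 = -82.2340…

-82.23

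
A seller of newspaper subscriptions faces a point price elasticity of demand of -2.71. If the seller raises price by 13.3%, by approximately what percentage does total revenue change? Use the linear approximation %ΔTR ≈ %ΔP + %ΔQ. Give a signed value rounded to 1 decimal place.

%ΔQ ≈ Ed × %ΔP = (-2.71) × (+13.3%) = -36.0430%
%ΔTR ≈ %ΔP + %ΔQ = (+13.3%) + (-36.0430%) = -22.7430%

-22.7%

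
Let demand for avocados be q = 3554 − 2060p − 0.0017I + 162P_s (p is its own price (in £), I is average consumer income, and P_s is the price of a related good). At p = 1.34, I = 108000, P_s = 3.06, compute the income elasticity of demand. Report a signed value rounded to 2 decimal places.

-0.17

At the given values, q = 3554 − 2060(1.34) − 0.0017(108000) + 162(3.06) = 1105.72.
∂q/∂I = -0.0017.
E = (-0.0017) × (108000/1105.72) = -0.1660…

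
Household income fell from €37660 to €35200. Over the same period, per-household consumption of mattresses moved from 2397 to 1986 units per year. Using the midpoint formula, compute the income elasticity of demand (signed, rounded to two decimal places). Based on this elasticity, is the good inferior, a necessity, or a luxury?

2.78; luxury

%ΔQ = (1986 − 2397)/[( 2397 + 1986)/2] = -411/2191.5 = -0.187542…
%ΔIncome = (35200 − 37660)/[( 37660 + 35200)/2] = -2460/36430 = -0.067526…
E_income = (-411/2191.5) / (-2460/36430) = 2.7773…
E_income > 1 ⇒ normal good, luxury.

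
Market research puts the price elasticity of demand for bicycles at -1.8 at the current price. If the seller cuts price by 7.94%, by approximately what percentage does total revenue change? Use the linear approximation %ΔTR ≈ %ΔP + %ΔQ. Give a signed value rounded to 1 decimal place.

+6.4%

%ΔQ ≈ Ed × %ΔP = (-1.8) × (-7.94%) = +14.2920%
%ΔTR ≈ %ΔP + %ΔQ = (-7.94%) + (+14.2920%) = +6.3520%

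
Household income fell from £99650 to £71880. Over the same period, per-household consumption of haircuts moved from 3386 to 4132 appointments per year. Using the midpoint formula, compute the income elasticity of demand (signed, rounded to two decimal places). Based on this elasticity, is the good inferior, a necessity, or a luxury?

%ΔQ = (4132 − 3386)/[( 3386 + 4132)/2] = 746/3759 = 0.198457…
%ΔIncome = (71880 − 99650)/[( 99650 + 71880)/2] = -27770/85765 = -0.323791…
E_income = (746/3759) / (-27770/85765) = -0.6129…
E_income < 0 ⇒ inferior good.

-0.61; inferior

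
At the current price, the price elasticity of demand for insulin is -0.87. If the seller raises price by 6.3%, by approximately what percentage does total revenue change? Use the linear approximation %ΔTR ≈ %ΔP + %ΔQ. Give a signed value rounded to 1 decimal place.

+0.8%

%ΔQ ≈ Ed × %ΔP = (-0.87) × (+6.3%) = -5.4810%
%ΔTR ≈ %ΔP + %ΔQ = (+6.3%) + (-5.4810%) = +0.8190%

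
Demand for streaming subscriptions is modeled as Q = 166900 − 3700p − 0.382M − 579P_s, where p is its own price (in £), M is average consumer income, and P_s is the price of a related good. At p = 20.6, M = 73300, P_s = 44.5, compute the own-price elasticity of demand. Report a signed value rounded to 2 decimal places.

-2.06

At the given values, Q = 166900 − 3700(20.6) − 0.382(73300) − 579(44.5) = 36913.9.
∂Q/∂p = −3700.
E = (-3700) × (20.6/36913.9) = -2.0648…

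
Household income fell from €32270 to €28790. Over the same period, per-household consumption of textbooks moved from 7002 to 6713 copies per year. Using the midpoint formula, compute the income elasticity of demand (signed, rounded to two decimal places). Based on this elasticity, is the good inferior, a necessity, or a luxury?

0.37; necessity

%ΔQ = (6713 − 7002)/[( 7002 + 6713)/2] = -289/6857.5 = -0.042143…
%ΔIncome = (28790 − 32270)/[( 32270 + 28790)/2] = -3480/30530 = -0.113986…
E_income = (-289/6857.5) / (-3480/30530) = 0.3697…
0 < E_income < 1 ⇒ normal good, necessity.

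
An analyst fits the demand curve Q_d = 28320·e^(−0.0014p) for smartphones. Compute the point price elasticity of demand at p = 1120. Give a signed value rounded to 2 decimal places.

-1.57

dQ_d/dp = −0.0014·Q_d = -8.26509. At p = 1120, Q_d = 5903.64.
Ed = (dQ_d/dp)·(p/Q_d) = (-8.26509) × (1120/5903.64) = -1.568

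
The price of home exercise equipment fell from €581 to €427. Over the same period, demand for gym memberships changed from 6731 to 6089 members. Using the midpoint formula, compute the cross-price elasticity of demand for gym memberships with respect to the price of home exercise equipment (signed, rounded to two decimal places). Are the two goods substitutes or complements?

0.33; substitutes

%ΔQ_{gym memberships} = (6089 − 6731)/avg = -642/6410 = -0.100156…
%ΔP_{home exercise equipment} = (427 − 581)/avg = -154/504 = -0.305555…
E_cross = (-642/6410) / (-154/504) = 0.3277…
E_cross > 0 ⇒ the goods are substitutes.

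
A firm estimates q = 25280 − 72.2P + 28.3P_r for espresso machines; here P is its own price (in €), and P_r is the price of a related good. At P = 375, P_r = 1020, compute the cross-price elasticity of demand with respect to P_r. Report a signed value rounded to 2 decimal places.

At the given values, q = 25280 − 72.2(375) + 28.3(1020) = 27071.
∂q/∂P_r = 28.3.
E = (28.3) × (1020/27071) = 1.0663…

1.07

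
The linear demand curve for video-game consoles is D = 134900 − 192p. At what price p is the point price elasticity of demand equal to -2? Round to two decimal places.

468.40

Ed = −192p/(134900 − 192p). Set this equal to -2:
192p = 2·(134900 − 192p) ⇒ 192p(1 + 2) = 2·134900
p = 2·134900 / (192·3) = 468.4027…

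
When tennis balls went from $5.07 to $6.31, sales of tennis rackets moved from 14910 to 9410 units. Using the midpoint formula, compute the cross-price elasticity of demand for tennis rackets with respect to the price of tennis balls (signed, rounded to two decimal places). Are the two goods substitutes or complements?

%ΔQ_{tennis rackets} = (9410 − 14910)/avg = -5500/12160 = -0.452302…
%ΔP_{tennis balls} = (6.31 − 5.07)/avg = 1.24/5.69 = 0.217926…
E_cross = (-5500/12160) / (1.24/5.69) = -2.0754…
E_cross < 0 ⇒ the goods are complements.

-2.08; complements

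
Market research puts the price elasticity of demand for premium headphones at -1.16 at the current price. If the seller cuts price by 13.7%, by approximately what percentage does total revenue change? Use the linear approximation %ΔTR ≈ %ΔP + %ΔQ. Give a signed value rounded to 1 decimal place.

+2.2%

%ΔQ ≈ Ed × %ΔP = (-1.16) × (-13.7%) = +15.8920%
%ΔTR ≈ %ΔP + %ΔQ = (-13.7%) + (+15.8920%) = +2.1920%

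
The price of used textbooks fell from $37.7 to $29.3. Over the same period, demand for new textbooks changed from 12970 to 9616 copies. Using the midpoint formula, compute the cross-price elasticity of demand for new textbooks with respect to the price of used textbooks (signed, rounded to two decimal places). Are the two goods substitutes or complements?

%ΔQ_{new textbooks} = (9616 − 12970)/avg = -3354/11293 = -0.296998…
%ΔP_{used textbooks} = (29.3 − 37.7)/avg = -8.4/33.5 = -0.250746…
E_cross = (-3354/11293) / (-8.4/33.5) = 1.1844…
E_cross > 0 ⇒ the goods are substitutes.

1.18; substitutes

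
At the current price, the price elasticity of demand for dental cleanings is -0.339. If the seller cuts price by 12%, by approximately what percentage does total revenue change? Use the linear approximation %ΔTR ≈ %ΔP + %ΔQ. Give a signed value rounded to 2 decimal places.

-7.93%

%ΔQ ≈ Ed × %ΔP = (-0.339) × (-12%) = +4.0680%
%ΔTR ≈ %ΔP + %ΔQ = (-12%) + (+4.0680%) = -7.9320%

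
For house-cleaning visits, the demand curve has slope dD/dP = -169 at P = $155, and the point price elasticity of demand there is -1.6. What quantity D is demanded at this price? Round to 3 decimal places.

Ed = (dD/dP)·(P/D) ⇒ D = (dD/dP)·P/Ed = (-169)·155/(-1.6) = 16371.875

16371.875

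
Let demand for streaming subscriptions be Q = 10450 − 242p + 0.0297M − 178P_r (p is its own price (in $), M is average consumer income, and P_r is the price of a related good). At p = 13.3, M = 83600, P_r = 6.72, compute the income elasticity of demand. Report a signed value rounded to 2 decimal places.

At the given values, Q = 10450 − 242(13.3) + 0.0297(83600) − 178(6.72) = 8518.16.
∂Q/∂M = 0.0297.
E = (0.0297) × (83600/8518.16) = 0.2914…

0.29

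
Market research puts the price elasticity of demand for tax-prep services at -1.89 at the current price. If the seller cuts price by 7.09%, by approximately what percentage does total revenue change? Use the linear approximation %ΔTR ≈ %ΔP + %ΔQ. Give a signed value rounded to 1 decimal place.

%ΔQ ≈ Ed × %ΔP = (-1.89) × (-7.09%) = +13.4001%
%ΔTR ≈ %ΔP + %ΔQ = (-7.09%) + (+13.4001%) = +6.3101%

+6.3%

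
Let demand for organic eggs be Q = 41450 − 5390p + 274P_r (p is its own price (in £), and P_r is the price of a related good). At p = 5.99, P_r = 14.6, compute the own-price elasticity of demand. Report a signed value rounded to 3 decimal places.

At the given values, Q = 41450 − 5390(5.99) + 274(14.6) = 13164.3.
∂Q/∂p = −5390.
E = (-5390) × (5.99/13164.3) = -2.45254…

-2.453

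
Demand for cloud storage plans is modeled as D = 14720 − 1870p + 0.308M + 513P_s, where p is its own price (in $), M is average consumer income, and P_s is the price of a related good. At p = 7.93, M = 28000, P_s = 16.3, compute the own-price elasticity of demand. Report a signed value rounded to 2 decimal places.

-0.88

At the given values, D = 14720 − 1870(7.93) + 0.308(28000) + 513(16.3) = 16876.8.
∂D/∂p = −1870.
E = (-1870) × (7.93/16876.8) = -0.8786…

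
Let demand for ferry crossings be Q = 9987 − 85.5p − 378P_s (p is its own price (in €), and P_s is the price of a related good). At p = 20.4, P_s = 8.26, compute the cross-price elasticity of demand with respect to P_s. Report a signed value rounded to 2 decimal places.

At the given values, Q = 9987 − 85.5(20.4) − 378(8.26) = 5120.52.
∂Q/∂P_s = -378.
E = (-378) × (8.26/5120.52) = -0.6097…

-0.61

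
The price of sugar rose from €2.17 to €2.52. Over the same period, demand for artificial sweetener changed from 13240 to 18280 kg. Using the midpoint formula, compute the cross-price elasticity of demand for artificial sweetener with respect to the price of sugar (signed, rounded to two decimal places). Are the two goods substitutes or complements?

2.14; substitutes

%ΔQ_{artificial sweetener} = (18280 − 13240)/avg = 5040/15760 = 0.319796…
%ΔP_{sugar} = (2.52 − 2.17)/avg = 0.35/2.345 = 0.149253…
E_cross = (5040/15760) / (0.35/2.345) = 2.1426…
E_cross > 0 ⇒ the goods are substitutes.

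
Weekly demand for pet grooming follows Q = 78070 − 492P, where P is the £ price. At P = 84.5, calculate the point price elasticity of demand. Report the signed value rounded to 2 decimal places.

-1.14

dQ/dP = −492. At P = 84.5, Q = 78070 − 492(84.5) = 36496.
Ed = (dQ/dP)·(P/Q) = −492 × (84.5/36496) = -1.1391…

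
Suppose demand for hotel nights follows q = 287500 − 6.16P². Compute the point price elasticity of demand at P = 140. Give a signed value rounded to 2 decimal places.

dq/dP = −2·6.16·P = -1724.8. At P = 140, q = 166764.
Ed = (dq/dP)·(P/q) = (-1724.8) × (140/166764) = -1.4479…

-1.45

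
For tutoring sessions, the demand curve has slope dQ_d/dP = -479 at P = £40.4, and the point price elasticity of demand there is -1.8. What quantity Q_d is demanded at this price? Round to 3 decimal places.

Ed = (dQ_d/dP)·(P/Q_d) ⇒ Q_d = (dQ_d/dP)·P/Ed = (-479)·40.4/(-1.8) = 10750.88888…

10750.889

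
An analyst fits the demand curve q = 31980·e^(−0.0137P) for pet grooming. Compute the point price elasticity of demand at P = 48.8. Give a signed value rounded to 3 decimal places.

dq/dP = −0.0137·q = -224.516. At P = 48.8, q = 16388.
Ed = (dq/dP)·(P/q) = (-224.516) × (48.8/16388) = -0.66856

-0.669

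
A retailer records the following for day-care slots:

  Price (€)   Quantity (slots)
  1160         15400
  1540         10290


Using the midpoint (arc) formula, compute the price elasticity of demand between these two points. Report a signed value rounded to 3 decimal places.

-1.413

%ΔQ = (10290 − 15400) / [(15400 + 10290)/2] = -5110/12845 = -0.397820…
%ΔP = (1540 − 1160) / [(1160 + 1540)/2] = 380/1350 = 0.281481…
Arc Ed = %ΔQ / %ΔP = (-5110/12845) / (380/1350) = -1.41330…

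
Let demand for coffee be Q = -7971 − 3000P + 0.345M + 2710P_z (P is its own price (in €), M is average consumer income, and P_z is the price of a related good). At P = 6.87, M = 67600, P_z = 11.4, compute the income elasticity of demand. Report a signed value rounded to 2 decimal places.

At the given values, Q = -7971 − 3000(6.87) + 0.345(67600) + 2710(11.4) = 25635.
∂Q/∂M = 0.345.
E = (0.345) × (67600/25635) = 0.9097…

0.91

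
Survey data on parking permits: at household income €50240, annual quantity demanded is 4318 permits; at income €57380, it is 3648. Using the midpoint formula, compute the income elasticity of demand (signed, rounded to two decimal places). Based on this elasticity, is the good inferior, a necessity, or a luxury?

%ΔQ = (3648 − 4318)/[( 4318 + 3648)/2] = -670/3983 = -0.168214…
%ΔIncome = (57380 − 50240)/[( 50240 + 57380)/2] = 7140/53810 = 0.132689…
E_income = (-670/3983) / (7140/53810) = -1.2677…
E_income < 0 ⇒ inferior good.

-1.27; inferior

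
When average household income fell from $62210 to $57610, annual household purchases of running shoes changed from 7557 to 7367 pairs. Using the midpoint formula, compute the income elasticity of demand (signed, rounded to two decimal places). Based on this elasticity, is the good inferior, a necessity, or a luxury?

%ΔQ = (7367 − 7557)/[( 7557 + 7367)/2] = -190/7462 = -0.025462…
%ΔIncome = (57610 − 62210)/[( 62210 + 57610)/2] = -4600/59910 = -0.076781…
E_income = (-190/7462) / (-4600/59910) = 0.3316…
0 < E_income < 1 ⇒ normal good, necessity.

0.33; necessity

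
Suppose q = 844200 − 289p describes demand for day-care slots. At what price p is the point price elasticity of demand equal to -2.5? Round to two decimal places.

2086.51

Ed = −289p/(844200 − 289p). Set this equal to -2.5:
289p = 2.5·(844200 − 289p) ⇒ 289p(1 + 2.5) = 2.5·844200
p = 2.5·844200 / (289·3.5) = 2086.5051…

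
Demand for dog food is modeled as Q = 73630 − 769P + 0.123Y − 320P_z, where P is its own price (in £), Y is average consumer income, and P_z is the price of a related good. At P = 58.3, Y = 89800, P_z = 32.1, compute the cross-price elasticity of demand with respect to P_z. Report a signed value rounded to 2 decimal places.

-0.35

At the given values, Q = 73630 − 769(58.3) + 0.123(89800) − 320(32.1) = 29570.7.
∂Q/∂P_z = -320.
E = (-320) × (32.1/29570.7) = -0.3473…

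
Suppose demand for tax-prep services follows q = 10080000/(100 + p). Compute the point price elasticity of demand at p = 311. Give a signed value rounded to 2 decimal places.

dq/dp = −10080000/(100 + p)² = -59.6729. At p = 311, q = 24525.5.
Ed = (dq/dp)·(p/q) = (-59.6729) × (311/24525.5) = -0.7566…

-0.76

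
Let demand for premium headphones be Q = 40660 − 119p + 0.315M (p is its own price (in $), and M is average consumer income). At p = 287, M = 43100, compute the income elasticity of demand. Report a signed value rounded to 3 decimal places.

At the given values, Q = 40660 − 119(287) + 0.315(43100) = 20083.5.
∂Q/∂M = 0.315.
E = (0.315) × (43100/20083.5) = 0.67600…

0.676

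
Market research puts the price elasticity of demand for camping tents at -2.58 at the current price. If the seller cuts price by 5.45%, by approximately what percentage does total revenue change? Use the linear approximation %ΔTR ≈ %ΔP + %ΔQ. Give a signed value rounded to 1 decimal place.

%ΔQ ≈ Ed × %ΔP = (-2.58) × (-5.45%) = +14.0610%
%ΔTR ≈ %ΔP + %ΔQ = (-5.45%) + (+14.0610%) = +8.6110%

+8.6%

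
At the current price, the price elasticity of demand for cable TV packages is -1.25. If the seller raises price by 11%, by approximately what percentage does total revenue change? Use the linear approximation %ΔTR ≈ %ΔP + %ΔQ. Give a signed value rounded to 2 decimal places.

-2.75%

%ΔQ ≈ Ed × %ΔP = (-1.25) × (+11%) = -13.7500%
%ΔTR ≈ %ΔP + %ΔQ = (+11%) + (-13.7500%) = -2.7500%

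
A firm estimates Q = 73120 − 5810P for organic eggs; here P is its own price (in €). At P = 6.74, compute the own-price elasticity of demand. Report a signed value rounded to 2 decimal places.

-1.15

At the given values, Q = 73120 − 5810(6.74) = 33960.6.
∂Q/∂P = −5810.
E = (-5810) × (6.74/33960.6) = -1.1530…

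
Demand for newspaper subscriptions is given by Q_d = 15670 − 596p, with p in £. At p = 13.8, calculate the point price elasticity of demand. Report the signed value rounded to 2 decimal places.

dQ_d/dp = −596. At p = 13.8, Q_d = 15670 − 596(13.8) = 7445.2.
Ed = (dQ_d/dp)·(p/Q_d) = −596 × (13.8/7445.2) = -1.1047…

-1.10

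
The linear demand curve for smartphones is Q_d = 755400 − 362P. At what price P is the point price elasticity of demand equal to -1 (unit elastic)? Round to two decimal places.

1043.37

Ed = −362P/(755400 − 362P). Set this equal to -1:
362P = 1·(755400 − 362P) ⇒ 362P(1 + 1) = 1·755400
P = 1·755400 / (362·2) = 1043.3701…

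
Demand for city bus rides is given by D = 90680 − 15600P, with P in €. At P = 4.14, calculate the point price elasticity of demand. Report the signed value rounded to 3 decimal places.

dD/dP = −15600. At P = 4.14, D = 90680 − 15600(4.14) = 26096.
Ed = (dD/dP)·(P/D) = −15600 × (4.14/26096) = -2.47486…

-2.475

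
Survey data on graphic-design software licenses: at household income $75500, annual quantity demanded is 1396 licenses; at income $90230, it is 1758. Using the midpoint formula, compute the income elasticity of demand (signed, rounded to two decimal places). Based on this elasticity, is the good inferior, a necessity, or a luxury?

1.29; luxury

%ΔQ = (1758 − 1396)/[( 1396 + 1758)/2] = 362/1577 = 0.229549…
%ΔIncome = (90230 − 75500)/[( 75500 + 90230)/2] = 14730/82865 = 0.177759…
E_income = (362/1577) / (14730/82865) = 1.2913…
E_income > 1 ⇒ normal good, luxury.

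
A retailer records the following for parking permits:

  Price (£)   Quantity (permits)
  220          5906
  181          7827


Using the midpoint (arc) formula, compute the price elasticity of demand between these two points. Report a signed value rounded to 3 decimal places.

-1.438

%ΔQ = (7827 − 5906) / [(5906 + 7827)/2] = 1921/6866.5 = 0.279764…
%ΔP = (181 − 220) / [(220 + 181)/2] = -39/200.5 = -0.194513…
Arc Ed = %ΔQ / %ΔP = (1921/6866.5) / (-39/200.5) = -1.43827…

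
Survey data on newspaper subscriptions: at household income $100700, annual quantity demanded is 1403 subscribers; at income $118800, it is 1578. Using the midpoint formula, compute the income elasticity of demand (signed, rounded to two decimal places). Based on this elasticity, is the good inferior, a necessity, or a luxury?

0.71; necessity

%ΔQ = (1578 − 1403)/[( 1403 + 1578)/2] = 175/1490.5 = 0.117410…
%ΔIncome = (118800 − 100700)/[( 100700 + 118800)/2] = 18100/109750 = 0.164920…
E_income = (175/1490.5) / (18100/109750) = 0.7119…
0 < E_income < 1 ⇒ normal good, necessity.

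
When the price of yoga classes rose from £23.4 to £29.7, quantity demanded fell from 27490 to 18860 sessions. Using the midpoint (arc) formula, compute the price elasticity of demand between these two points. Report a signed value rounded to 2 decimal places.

%ΔQ = (18860 − 27490) / [(27490 + 18860)/2] = -8630/23175 = -0.372384…
%ΔP = (29.7 − 23.4) / [(23.4 + 29.7)/2] = 6.3/26.55 = 0.237288…
Arc Ed = %ΔQ / %ΔP = (-8630/23175) / (6.3/26.55) = -1.5693…

-1.57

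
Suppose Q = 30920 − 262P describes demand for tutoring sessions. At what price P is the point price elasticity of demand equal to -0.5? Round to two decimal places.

Ed = −262P/(30920 − 262P). Set this equal to -0.5:
262P = 0.5·(30920 − 262P) ⇒ 262P(1 + 0.5) = 0.5·30920
P = 0.5·30920 / (262·1.5) = 39.3384…

39.34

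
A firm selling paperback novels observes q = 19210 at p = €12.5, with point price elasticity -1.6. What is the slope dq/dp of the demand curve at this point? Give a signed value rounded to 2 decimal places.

Ed = (dq/dp)·(p/q) ⇒ dq/dp = Ed·q/p = (-1.6)·19210/12.5 = -2458.88

-2458.88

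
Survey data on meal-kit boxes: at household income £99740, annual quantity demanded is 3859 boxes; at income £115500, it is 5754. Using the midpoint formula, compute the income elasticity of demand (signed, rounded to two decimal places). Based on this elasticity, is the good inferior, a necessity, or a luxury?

2.69; luxury

%ΔQ = (5754 − 3859)/[( 3859 + 5754)/2] = 1895/4806.5 = 0.394257…
%ΔIncome = (115500 − 99740)/[( 99740 + 115500)/2] = 15760/107620 = 0.146441…
E_income = (1895/4806.5) / (15760/107620) = 2.6922…
E_income > 1 ⇒ normal good, luxury.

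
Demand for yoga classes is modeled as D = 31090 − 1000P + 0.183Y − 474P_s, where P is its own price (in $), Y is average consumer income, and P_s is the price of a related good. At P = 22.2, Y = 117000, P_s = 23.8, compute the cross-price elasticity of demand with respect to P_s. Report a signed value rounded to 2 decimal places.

-0.59

At the given values, D = 31090 − 1000(22.2) + 0.183(117000) − 474(23.8) = 19019.8.
∂D/∂P_s = -474.
E = (-474) × (23.8/19019.8) = -0.5931…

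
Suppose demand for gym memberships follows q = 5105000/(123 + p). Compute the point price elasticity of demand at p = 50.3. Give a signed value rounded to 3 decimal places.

dq/dp = −5105000/(123 + p)² = -169.98. At p = 50.3, q = 29457.6.
Ed = (dq/dp)·(p/q) = (-169.98) × (50.3/29457.6) = -0.29024…

-0.290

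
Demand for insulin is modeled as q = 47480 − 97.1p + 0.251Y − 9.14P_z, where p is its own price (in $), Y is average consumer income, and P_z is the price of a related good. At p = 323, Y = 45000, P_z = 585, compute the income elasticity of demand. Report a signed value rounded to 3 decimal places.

0.512

At the given values, q = 47480 − 97.1(323) + 0.251(45000) − 9.14(585) = 22064.8.
∂q/∂Y = 0.251.
E = (0.251) × (45000/22064.8) = 0.51190…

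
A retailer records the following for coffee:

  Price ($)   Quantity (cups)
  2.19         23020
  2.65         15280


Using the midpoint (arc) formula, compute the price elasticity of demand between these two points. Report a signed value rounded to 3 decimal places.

-2.126

%ΔQ = (15280 − 23020) / [(23020 + 15280)/2] = -7740/19150 = -0.404177…
%ΔP = (2.65 − 2.19) / [(2.19 + 2.65)/2] = 0.46/2.42 = 0.190082…
Arc Ed = %ΔQ / %ΔP = (-7740/19150) / (0.46/2.42) = -2.12632…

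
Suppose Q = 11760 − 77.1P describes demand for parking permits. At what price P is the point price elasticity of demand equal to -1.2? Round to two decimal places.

Ed = −77.1P/(11760 − 77.1P). Set this equal to -1.2:
77.1P = 1.2·(11760 − 77.1P) ⇒ 77.1P(1 + 1.2) = 1.2·11760
P = 1.2·11760 / (77.1·2.2) = 83.1977…

83.20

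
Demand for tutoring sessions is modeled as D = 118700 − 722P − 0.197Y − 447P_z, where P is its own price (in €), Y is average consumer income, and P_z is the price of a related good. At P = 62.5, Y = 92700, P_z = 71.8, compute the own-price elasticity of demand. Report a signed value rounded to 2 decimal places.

-1.94

At the given values, D = 118700 − 722(62.5) − 0.197(92700) − 447(71.8) = 23218.5.
∂D/∂P = −722.
E = (-722) × (62.5/23218.5) = -1.9434…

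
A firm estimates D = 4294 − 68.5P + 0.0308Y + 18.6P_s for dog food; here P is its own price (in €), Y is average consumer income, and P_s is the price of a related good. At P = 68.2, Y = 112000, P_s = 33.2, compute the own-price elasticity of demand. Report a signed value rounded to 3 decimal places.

-1.266

At the given values, D = 4294 − 68.5(68.2) + 0.0308(112000) + 18.6(33.2) = 3689.42.
∂D/∂P = −68.5.
E = (-68.5) × (68.2/3689.42) = -1.26624…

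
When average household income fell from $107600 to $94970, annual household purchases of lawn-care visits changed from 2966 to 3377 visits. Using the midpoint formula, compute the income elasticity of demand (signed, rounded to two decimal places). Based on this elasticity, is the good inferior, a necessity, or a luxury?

%ΔQ = (3377 − 2966)/[( 2966 + 3377)/2] = 411/3171.5 = 0.129591…
%ΔIncome = (94970 − 107600)/[( 107600 + 94970)/2] = -12630/101285 = -0.124697…
E_income = (411/3171.5) / (-12630/101285) = -1.0392…
E_income < 0 ⇒ inferior good.

-1.04; inferior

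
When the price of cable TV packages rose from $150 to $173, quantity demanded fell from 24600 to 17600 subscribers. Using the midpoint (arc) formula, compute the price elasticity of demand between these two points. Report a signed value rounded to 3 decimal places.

-2.329

%ΔQ = (17600 − 24600) / [(24600 + 17600)/2] = -7000/21100 = -0.331753…
%ΔP = (173 − 150) / [(150 + 173)/2] = 23/161.5 = 0.142414…
Arc Ed = %ΔQ / %ΔP = (-7000/21100) / (23/161.5) = -2.32948…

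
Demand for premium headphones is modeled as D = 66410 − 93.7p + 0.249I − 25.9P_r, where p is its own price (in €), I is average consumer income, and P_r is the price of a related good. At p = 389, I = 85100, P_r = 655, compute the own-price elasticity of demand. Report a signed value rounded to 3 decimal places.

-1.066

At the given values, D = 66410 − 93.7(389) + 0.249(85100) − 25.9(655) = 34186.1.
∂D/∂p = −93.7.
E = (-93.7) × (389/34186.1) = -1.06620…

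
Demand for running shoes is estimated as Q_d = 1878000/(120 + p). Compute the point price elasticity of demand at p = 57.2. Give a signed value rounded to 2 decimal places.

dQ_d/dp = −1878000/(120 + p)² = -59.8092. At p = 57.2, Q_d = 10598.2.
Ed = (dQ_d/dp)·(p/Q_d) = (-59.8092) × (57.2/10598.2) = -0.3227…

-0.32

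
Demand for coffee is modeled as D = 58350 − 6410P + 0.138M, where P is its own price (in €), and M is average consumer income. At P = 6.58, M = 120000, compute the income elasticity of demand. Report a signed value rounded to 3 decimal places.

At the given values, D = 58350 − 6410(6.58) + 0.138(120000) = 32732.2.
∂D/∂M = 0.138.
E = (0.138) × (120000/32732.2) = 0.50592…

0.506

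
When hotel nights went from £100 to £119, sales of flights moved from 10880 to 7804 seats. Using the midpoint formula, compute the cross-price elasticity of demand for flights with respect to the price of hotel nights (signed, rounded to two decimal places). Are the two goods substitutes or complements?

-1.90; complements

%ΔQ_{flights} = (7804 − 10880)/avg = -3076/9342 = -0.329265…
%ΔP_{hotel nights} = (119 − 100)/avg = 19/109.5 = 0.173515…
E_cross = (-3076/9342) / (19/109.5) = -1.8976…
E_cross < 0 ⇒ the goods are complements.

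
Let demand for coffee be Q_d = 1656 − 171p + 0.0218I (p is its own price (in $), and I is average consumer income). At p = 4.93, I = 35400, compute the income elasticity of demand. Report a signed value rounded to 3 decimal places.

At the given values, Q_d = 1656 − 171(4.93) + 0.0218(35400) = 1584.69.
∂Q_d/∂I = 0.0218.
E = (0.0218) × (35400/1584.69) = 0.48698…

0.487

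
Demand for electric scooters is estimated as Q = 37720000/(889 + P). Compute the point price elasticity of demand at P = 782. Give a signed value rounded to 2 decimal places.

dQ/dP = −37720000/(889 + P)² = -13.5089. At P = 782, Q = 22573.3.
Ed = (dQ/dP)·(P/Q) = (-13.5089) × (782/22573.3) = -0.4679…

-0.47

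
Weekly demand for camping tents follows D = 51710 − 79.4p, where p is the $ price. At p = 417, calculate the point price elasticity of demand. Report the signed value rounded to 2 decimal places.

-1.78

dD/dp = −79.4. At p = 417, D = 51710 − 79.4(417) = 18600.2.
Ed = (dD/dp)·(p/D) = −79.4 × (417/18600.2) = -1.7800…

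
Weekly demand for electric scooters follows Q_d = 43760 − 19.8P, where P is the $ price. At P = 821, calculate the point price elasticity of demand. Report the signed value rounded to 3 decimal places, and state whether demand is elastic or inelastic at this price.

-0.591; inelastic

dQ_d/dP = −19.8. At P = 821, Q_d = 43760 − 19.8(821) = 27504.2.
Ed = (dQ_d/dP)·(P/Q_d) = −19.8 × (821/27504.2) = -0.59102…
|Ed| = 0.591 < 1, so demand is inelastic.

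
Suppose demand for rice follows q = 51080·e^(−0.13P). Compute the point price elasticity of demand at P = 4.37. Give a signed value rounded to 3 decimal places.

-0.568

dq/dP = −0.13·q = -3762.46. At P = 4.37, q = 28942.
Ed = (dq/dP)·(P/q) = (-3762.46) × (4.37/28942) = -0.5681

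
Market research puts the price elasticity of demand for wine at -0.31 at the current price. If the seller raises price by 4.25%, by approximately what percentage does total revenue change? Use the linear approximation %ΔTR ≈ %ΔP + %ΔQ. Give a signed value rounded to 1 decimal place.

%ΔQ ≈ Ed × %ΔP = (-0.31) × (+4.25%) = -1.3175%
%ΔTR ≈ %ΔP + %ΔQ = (+4.25%) + (-1.3175%) = +2.9325%

+2.9%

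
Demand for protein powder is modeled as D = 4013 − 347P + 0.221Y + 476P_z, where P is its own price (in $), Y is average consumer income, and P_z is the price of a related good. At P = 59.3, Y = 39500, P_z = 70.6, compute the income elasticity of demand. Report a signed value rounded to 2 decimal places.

At the given values, D = 4013 − 347(59.3) + 0.221(39500) + 476(70.6) = 25771.
∂D/∂Y = 0.221.
E = (0.221) × (39500/25771) = 0.3387…

0.34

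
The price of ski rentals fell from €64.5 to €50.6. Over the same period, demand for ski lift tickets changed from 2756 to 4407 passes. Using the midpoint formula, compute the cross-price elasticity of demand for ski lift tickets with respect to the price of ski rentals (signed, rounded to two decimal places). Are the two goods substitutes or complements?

-1.91; complements

%ΔQ_{ski lift tickets} = (4407 − 2756)/avg = 1651/3581.5 = 0.460980…
%ΔP_{ski rentals} = (50.6 − 64.5)/avg = -13.9/57.55 = -0.241529…
E_cross = (1651/3581.5) / (-13.9/57.55) = -1.9085…
E_cross < 0 ⇒ the goods are complements.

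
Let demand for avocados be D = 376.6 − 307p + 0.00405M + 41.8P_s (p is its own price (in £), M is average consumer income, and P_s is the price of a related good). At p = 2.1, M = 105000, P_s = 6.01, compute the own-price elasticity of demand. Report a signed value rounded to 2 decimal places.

-1.58

At the given values, D = 376.6 − 307(2.1) + 0.00405(105000) + 41.8(6.01) = 408.368.
∂D/∂p = −307.
E = (-307) × (2.1/408.368) = -1.5787…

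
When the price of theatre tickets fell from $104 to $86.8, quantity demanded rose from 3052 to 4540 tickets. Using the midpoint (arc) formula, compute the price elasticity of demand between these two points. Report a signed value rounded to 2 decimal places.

-2.17

%ΔQ = (4540 − 3052) / [(3052 + 4540)/2] = 1488/3796 = 0.391991…
%ΔP = (86.8 − 104) / [(104 + 86.8)/2] = -17.2/95.4 = -0.180293…
Arc Ed = %ΔQ / %ΔP = (1488/3796) / (-17.2/95.4) = -2.1741…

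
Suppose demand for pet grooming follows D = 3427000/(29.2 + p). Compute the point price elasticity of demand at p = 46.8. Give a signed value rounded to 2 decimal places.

dD/dp = −3427000/(29.2 + p)² = -593.317. At p = 46.8, D = 45092.1.
Ed = (dD/dp)·(p/D) = (-593.317) × (46.8/45092.1) = -0.6157…

-0.62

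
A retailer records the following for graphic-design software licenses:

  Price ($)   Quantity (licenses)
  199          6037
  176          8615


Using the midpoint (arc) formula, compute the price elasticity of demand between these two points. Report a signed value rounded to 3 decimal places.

-2.869

%ΔQ = (8615 − 6037) / [(6037 + 8615)/2] = 2578/7326 = 0.351897…
%ΔP = (176 − 199) / [(199 + 176)/2] = -23/187.5 = -0.122666…
Arc Ed = %ΔQ / %ΔP = (2578/7326) / (-23/187.5) = -2.86872…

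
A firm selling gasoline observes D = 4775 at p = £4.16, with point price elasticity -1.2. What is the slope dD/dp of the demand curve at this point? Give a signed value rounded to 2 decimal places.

Ed = (dD/dp)·(p/D) ⇒ dD/dp = Ed·D/p = (-1.2)·4775/4.16 = -1377.4038…

-1377.40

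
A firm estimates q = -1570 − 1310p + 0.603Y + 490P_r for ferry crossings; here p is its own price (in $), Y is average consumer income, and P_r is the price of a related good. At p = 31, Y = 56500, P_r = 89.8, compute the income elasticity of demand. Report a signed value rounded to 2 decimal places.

At the given values, q = -1570 − 1310(31) + 0.603(56500) + 490(89.8) = 35891.5.
∂q/∂Y = 0.603.
E = (0.603) × (56500/35891.5) = 0.9492…

0.95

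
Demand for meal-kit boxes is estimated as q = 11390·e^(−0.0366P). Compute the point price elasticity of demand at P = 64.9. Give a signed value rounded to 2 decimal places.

-2.38

dq/dP = −0.0366·q = -38.7621. At P = 64.9, q = 1059.07.
Ed = (dq/dP)·(P/q) = (-38.7621) × (64.9/1059.07) = -2.3753…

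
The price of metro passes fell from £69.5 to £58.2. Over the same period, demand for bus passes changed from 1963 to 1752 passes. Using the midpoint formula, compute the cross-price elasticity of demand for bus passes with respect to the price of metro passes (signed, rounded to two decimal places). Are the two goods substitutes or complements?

0.64; substitutes

%ΔQ_{bus passes} = (1752 − 1963)/avg = -211/1857.5 = -0.113593…
%ΔP_{metro passes} = (58.2 − 69.5)/avg = -11.3/63.85 = -0.176977…
E_cross = (-211/1857.5) / (-11.3/63.85) = 0.6418…
E_cross > 0 ⇒ the goods are substitutes.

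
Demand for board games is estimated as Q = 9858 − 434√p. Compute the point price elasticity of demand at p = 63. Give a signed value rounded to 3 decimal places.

-0.269

dQ/dp = −434/(2√p) = -27.3394. At p = 63, Q = 6413.23.
Ed = (dQ/dp)·(p/Q) = (-27.3394) × (63/6413.23) = -0.26856…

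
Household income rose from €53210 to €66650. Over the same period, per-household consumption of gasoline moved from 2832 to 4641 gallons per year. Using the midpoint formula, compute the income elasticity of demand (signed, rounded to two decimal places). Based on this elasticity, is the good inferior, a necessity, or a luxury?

%ΔQ = (4641 − 2832)/[( 2832 + 4641)/2] = 1809/3736.5 = 0.484142…
%ΔIncome = (66650 − 53210)/[( 53210 + 66650)/2] = 13440/59930 = 0.224261…
E_income = (1809/3736.5) / (13440/59930) = 2.1588…
E_income > 1 ⇒ normal good, luxury.

2.16; luxury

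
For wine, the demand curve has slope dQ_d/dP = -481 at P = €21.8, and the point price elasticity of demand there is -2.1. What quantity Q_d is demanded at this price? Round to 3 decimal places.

Ed = (dQ_d/dP)·(P/Q_d) ⇒ Q_d = (dQ_d/dP)·P/Ed = (-481)·21.8/(-2.1) = 4993.23809…

4993.238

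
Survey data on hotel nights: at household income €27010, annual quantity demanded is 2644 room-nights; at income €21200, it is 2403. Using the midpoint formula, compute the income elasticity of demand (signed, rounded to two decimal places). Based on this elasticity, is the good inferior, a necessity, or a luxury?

%ΔQ = (2403 − 2644)/[( 2644 + 2403)/2] = -241/2523.5 = -0.095502…
%ΔIncome = (21200 − 27010)/[( 27010 + 21200)/2] = -5810/24105 = -0.241028…
E_income = (-241/2523.5) / (-5810/24105) = 0.3962…
0 < E_income < 1 ⇒ normal good, necessity.

0.40; necessity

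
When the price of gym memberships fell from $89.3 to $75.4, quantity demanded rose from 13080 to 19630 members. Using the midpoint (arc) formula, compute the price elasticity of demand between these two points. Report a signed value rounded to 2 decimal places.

%ΔQ = (19630 − 13080) / [(13080 + 19630)/2] = 6550/16355 = 0.400489…
%ΔP = (75.4 − 89.3) / [(89.3 + 75.4)/2] = -13.9/82.35 = -0.168791…
Arc Ed = %ΔQ / %ΔP = (6550/16355) / (-13.9/82.35) = -2.3726…

-2.37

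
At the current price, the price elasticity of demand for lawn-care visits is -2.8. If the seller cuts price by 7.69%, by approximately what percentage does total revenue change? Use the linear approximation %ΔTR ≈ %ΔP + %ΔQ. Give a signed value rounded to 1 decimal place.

+13.8%

%ΔQ ≈ Ed × %ΔP = (-2.8) × (-7.69%) = +21.5320%
%ΔTR ≈ %ΔP + %ΔQ = (-7.69%) + (+21.5320%) = +13.8420%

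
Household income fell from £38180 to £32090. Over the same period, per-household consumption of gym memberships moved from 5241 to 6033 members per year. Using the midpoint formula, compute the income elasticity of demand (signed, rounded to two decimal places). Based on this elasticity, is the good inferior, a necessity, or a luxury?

-0.81; inferior

%ΔQ = (6033 − 5241)/[( 5241 + 6033)/2] = 792/5637 = 0.140500…
%ΔIncome = (32090 − 38180)/[( 38180 + 32090)/2] = -6090/35135 = -0.173331…
E_income = (792/5637) / (-6090/35135) = -0.8105…
E_income < 0 ⇒ inferior good.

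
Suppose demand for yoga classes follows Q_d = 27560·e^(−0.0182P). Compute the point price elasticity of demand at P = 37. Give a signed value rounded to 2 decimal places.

-0.67

dQ_d/dP = −0.0182·Q_d = -255.798. At P = 37, Q_d = 14054.8.
Ed = (dQ_d/dP)·(P/Q_d) = (-255.798) × (37/14054.8) = -0.6734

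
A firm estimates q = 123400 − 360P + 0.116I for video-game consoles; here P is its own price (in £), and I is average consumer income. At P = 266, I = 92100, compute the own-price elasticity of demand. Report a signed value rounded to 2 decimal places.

At the given values, q = 123400 − 360(266) + 0.116(92100) = 38323.6.
∂q/∂P = −360.
E = (-360) × (266/38323.6) = -2.4987…

-2.50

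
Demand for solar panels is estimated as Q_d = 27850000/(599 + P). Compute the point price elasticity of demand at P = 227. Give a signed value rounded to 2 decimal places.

-0.27

dQ_d/dP = −27850000/(599 + P)² = -40.8193. At P = 227, Q_d = 33716.7.
Ed = (dQ_d/dP)·(P/Q_d) = (-40.8193) × (227/33716.7) = -0.2748…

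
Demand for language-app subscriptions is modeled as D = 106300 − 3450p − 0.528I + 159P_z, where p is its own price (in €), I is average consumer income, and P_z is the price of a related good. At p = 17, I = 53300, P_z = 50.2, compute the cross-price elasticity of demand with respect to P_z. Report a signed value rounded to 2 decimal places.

0.29

At the given values, D = 106300 − 3450(17) − 0.528(53300) + 159(50.2) = 27489.4.
∂D/∂P_z = 159.
E = (159) × (50.2/27489.4) = 0.2903…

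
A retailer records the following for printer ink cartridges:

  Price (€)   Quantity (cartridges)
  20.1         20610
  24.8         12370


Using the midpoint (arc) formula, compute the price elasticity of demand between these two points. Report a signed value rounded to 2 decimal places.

-2.39

%ΔQ = (12370 − 20610) / [(20610 + 12370)/2] = -8240/16490 = -0.499696…
%ΔP = (24.8 − 20.1) / [(20.1 + 24.8)/2] = 4.7/22.45 = 0.209354…
Arc Ed = %ΔQ / %ΔP = (-8240/16490) / (4.7/22.45) = -2.3868…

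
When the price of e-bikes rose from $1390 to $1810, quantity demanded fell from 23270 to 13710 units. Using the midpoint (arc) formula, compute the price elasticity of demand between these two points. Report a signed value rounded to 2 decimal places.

%ΔQ = (13710 − 23270) / [(23270 + 13710)/2] = -9560/18490 = -0.517036…
%ΔP = (1810 − 1390) / [(1390 + 1810)/2] = 420/1600 = 0.2625
Arc Ed = %ΔQ / %ΔP = (-9560/18490) / (420/1600) = -1.9696…

-1.97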